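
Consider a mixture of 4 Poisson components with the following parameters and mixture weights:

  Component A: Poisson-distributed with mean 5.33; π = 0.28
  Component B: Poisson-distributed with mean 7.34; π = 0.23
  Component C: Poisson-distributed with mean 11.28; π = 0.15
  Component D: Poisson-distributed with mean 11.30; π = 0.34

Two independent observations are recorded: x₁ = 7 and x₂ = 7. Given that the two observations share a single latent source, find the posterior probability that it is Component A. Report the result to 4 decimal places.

The responsibility of component k is π_k f_k(x) divided by Σ_j π_j f_j(x).
Since both observations come from the same component, the likelihood for component k is f_k(x₁)·f_k(x₂).
  p_A = [e^(−5.33)·5.33^7/7! = 0.117455] × [0.117455] = 0.0137956
  p_B = [e^(−7.34)·7.34^7/7! = 0.147816] × [0.147816] = 0.0218495
  p_C = [e^(−11.28)·11.28^7/7! = 0.0581958] × [0.0581958] = 0.00338675
  p_D = [e^(−11.30)·11.30^7/7! = 0.0577552] × [0.0577552] = 0.00333566
Prior × likelihood for each component:
  π_A·p_A = 0.28 × 0.0137956 = 0.00386277
  π_B·p_B = 0.23 × 0.0218495 = 0.00502538
  π_C·p_C = 0.15 × 0.00338675 = 0.000508012
  π_D·p_D = 0.34 × 0.00333566 = 0.00113412
Marginal: 0.00386277 + 0.00502538 + 0.000508012 + 0.00113412 = 0.0105303
So the posterior for Component A is 0.00386277 / 0.0105303 ≈ 0.3668.

0.3668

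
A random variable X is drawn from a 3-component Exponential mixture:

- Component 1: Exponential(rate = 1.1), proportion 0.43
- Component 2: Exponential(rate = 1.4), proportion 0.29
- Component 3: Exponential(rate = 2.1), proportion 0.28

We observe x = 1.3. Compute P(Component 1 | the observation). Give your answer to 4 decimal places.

Posterior ∝ prior × likelihood, so P(k | x) ∝ π_k f_k(x); normalise over all components.
Evaluate each component's likelihood at the observed value:
  p_1 = 0.26324
  p_2 = 0.226836
  p_3 = 0.136961
Unnormalised posteriors:
  π_1·p_1 = 0.43 × 0.26324 = 0.113193
  π_2·p_2 = 0.29 × 0.226836 = 0.0657825
  π_3·p_3 = 0.28 × 0.136961 = 0.0383489
Denominator: 0.113193 + 0.0657825 + 0.0383489 = 0.217325
P(Component 1 | x) = 0.113193 / 0.217325 ≈ 0.5208

0.5208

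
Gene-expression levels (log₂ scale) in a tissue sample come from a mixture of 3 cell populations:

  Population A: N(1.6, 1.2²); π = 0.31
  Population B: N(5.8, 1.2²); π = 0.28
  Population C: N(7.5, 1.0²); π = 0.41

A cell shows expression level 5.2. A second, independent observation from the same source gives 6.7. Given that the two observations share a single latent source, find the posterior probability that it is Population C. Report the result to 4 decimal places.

Apply Bayes' rule: the posterior for each component is proportional to its prior times its likelihood at x.
Since both observations come from the same component, the likelihood for component k is f_k(x₁)·f_k(x₂).
  f_A = [0.00369321] × [3.97655e-05] = 1.46862e-07
  f_B = [0.293388] × [0.250948] = 0.073625
  f_C = [0.028327] × [0.289692] = 0.0082061
Unnormalised posteriors:
  w_A·f_A = 0.31 × 1.46862e-07 = 4.55273e-08
  w_B·f_B = 0.28 × 0.073625 = 0.020615
  w_C·f_C = 0.41 × 0.0082061 = 0.0033645
Denominator: 4.55273e-08 + 0.020615 + 0.0033645 = 0.0239796
P(Population C | x₁,x₂) = 0.0033645 / 0.0239796 ≈ 0.1403

0.1403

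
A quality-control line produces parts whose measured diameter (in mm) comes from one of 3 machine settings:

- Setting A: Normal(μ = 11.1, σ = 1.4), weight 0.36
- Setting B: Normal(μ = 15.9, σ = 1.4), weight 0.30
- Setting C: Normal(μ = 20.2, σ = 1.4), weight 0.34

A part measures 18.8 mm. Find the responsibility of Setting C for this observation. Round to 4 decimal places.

Posterior ∝ prior × likelihood, so P(k | x) ∝ P(Z=k) f_k(x); normalise over all components.
Component likelihoods at x = 18.8 mm:
  L_A = 7.69269e-08
  L_B = 0.033346
  L_C = 0.172836
Multiply by the mixture weights:
  P(Z=A)·L_A = 0.36 × 7.69269e-08 = 2.76937e-08
  P(Z=B)·L_B = 0.30 × 0.033346 = 0.0100038
  P(Z=C)·L_C = 0.34 × 0.172836 = 0.0587643
Sum: 2.76937e-08 + 0.0100038 + 0.0587643 = 0.0687681
Responsibility of Setting C: 0.0587643 / 0.0687681 ≈ 0.8545

0.8545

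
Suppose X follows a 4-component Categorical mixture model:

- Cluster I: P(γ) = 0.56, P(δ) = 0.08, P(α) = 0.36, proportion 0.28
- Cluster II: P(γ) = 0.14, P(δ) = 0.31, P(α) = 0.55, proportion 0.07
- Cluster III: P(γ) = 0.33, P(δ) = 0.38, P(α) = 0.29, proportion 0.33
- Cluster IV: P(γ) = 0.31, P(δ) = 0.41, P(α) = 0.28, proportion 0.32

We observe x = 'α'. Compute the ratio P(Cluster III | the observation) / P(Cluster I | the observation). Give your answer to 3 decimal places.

Posterior odds = (π_i f_i(x)) / (π_j f_j(x)); the normalising sum cancels.
Evaluate each component's likelihood at the observed value:
  p_I = 0.36
  p_II = 0.55
  p_III = 0.29
  p_IV = 0.28
0.0957 / 0.1008 ≈ 0.949

0.949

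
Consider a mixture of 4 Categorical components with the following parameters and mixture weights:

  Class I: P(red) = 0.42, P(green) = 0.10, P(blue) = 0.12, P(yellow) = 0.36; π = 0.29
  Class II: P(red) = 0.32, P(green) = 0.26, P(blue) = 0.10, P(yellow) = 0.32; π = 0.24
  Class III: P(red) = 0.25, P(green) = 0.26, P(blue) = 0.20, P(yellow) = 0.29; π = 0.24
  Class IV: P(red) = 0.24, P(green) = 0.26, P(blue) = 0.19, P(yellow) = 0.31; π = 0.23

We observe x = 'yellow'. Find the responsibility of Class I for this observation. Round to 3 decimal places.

0.324

The responsibility of component k is P(Z=k) f_k(x) divided by Σ_j P(Z=j) f_j(x).
Categorical probabilities:
  f_I = 0.36
  f_II = 0.32
  f_III = 0.29
  f_IV = 0.31
Weight by the priors:
  P(Z=I)·f_I = 0.29 × 0.36 = 0.1044
  P(Z=II)·f_II = 0.24 × 0.32 = 0.0768
  P(Z=III)·f_III = 0.24 × 0.29 = 0.0696
  P(Z=IV)·f_IV = 0.23 × 0.31 = 0.0713
Denominator: 0.1044 + 0.0768 + 0.0696 + 0.0713 = 0.3221
So the posterior for Class I is 0.1044 / 0.3221 ≈ 0.324.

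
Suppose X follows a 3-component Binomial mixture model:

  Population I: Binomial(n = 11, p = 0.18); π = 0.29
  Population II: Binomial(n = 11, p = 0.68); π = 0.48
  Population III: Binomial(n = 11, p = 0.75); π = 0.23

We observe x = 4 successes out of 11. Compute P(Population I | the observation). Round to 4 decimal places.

0.6565

Posterior ∝ prior × likelihood, so P(k | x) ∝ w_k f_k(x); normalise over all components.
Evaluate each component's likelihood at the observed value:
  L_I = C(11,4)·0.18^4·0.82^7 = 330·0.00104976·0.249285 = 0.0863577
  L_II = C(11,4)·0.68^4·0.32^7 = 330·0.213814·0.000343597 = 0.0242437
  L_III = C(11,4)·0.75^4·0.25^7 = 330·0.316406·6.10352e-05 = 0.00637293
Prior × likelihood for each component:
  w_I·L_I = 0.29 × 0.0863577 = 0.0250437
  w_II·L_II = 0.48 × 0.0242437 = 0.011637
  w_III·L_III = 0.23 × 0.00637293 = 0.00146577
Normaliser: 0.0250437 + 0.011637 + 0.00146577 = 0.0381465
So the posterior for Population I is 0.0250437 / 0.0381465 ≈ 0.6565.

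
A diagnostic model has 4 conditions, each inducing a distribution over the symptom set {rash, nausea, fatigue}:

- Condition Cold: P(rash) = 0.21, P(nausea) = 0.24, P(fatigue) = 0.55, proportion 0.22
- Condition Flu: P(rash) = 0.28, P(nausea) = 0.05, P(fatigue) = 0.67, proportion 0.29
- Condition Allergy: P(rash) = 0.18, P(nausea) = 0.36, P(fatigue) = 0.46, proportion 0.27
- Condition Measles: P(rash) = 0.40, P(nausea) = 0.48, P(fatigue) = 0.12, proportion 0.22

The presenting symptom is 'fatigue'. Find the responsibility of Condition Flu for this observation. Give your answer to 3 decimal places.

0.417

Posterior ∝ prior × likelihood, so P(k | x) ∝ π_k f_k(x); normalise over all components.
Component likelihoods at x = 'fatigue':
  f_Cold = 0.55
  f_Flu = 0.67
  f_Allergy = 0.46
  f_Measles = 0.12
Multiply by the mixture weights:
  π_Cold·f_Cold = 0.22 × 0.55 = 0.121
  π_Flu·f_Flu = 0.29 × 0.67 = 0.1943
  π_Allergy·f_Allergy = 0.27 × 0.46 = 0.1242
  π_Measles·f_Measles = 0.22 × 0.12 = 0.0264
Normaliser: 0.121 + 0.1943 + 0.1242 + 0.0264 = 0.4659
P(Condition Flu | 'fatigue') ≈ 0.417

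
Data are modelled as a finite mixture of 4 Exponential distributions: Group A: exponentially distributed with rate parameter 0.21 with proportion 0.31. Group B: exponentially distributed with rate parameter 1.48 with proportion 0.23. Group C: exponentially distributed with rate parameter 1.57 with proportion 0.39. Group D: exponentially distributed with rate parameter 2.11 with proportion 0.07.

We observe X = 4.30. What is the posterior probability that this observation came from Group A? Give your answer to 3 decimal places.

0.952

The responsibility of component k is π_k f_k(x) divided by Σ_j π_j f_j(x).
Exponential densities:
  f_A = 0.0851239
  f_B = 0.00254925
  f_C = 0.00183644
  f_D = 0.000242063
Weight by the priors:
  π_A·f_A = 0.31 × 0.0851239 = 0.0263884
  π_B·f_B = 0.23 × 0.00254925 = 0.000586326
  π_C·f_C = 0.39 × 0.00183644 = 0.000716213
  π_D·f_D = 0.07 × 0.000242063 = 1.69444e-05
Sum: 0.0263884 + 0.000586326 + 0.000716213 + 1.69444e-05 = 0.0277079
P(Group A | x) = 0.0263884 / 0.0277079 ≈ 0.952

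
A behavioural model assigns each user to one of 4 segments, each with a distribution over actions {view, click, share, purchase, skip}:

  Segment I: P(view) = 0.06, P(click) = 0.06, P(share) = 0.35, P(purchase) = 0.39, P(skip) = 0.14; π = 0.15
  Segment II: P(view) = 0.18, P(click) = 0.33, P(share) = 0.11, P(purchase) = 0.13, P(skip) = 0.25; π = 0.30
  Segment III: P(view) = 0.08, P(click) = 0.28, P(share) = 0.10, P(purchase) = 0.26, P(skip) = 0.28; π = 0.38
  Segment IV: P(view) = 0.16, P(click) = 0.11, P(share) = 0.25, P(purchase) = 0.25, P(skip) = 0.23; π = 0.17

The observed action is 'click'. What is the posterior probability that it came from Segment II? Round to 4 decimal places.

0.4247

By Bayes' theorem, P(k | x) = w_k f_k(x) / Σ_j w_j f_j(x).
Component likelihoods at x = 'click':
  L_I = 0.06
  L_II = 0.33
  L_III = 0.28
  L_IV = 0.11
Multiply by the mixture weights:
  w_I·L_I = 0.15 × 0.06 = 0.009
  w_II·L_II = 0.30 × 0.33 = 0.099
  w_III·L_III = 0.38 × 0.28 = 0.1064
  w_IV·L_IV = 0.17 × 0.11 = 0.0187
Denominator: 0.009 + 0.099 + 0.1064 + 0.0187 = 0.2331
P(Segment II | 'click') = 0.099 / 0.2331 ≈ 0.4247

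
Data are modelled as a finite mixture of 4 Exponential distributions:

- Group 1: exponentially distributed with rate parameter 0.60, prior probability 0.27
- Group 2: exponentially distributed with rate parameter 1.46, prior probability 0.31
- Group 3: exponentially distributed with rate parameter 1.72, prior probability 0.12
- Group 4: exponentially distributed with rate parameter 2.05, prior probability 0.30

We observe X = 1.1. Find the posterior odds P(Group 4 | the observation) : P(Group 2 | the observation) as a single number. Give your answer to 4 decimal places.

The posterior odds equal the prior odds times the likelihood ratio: (P(Z=i)/P(Z=j))·(f_i(x)/f_j(x)).
Evaluate each component's likelihood at the observed value:
  f_1 = 0.310111
  f_2 = 0.293006
  f_3 = 0.259324
  f_4 = 0.214991
0.0644972 / 0.0908317 ≈ 0.7101

0.7101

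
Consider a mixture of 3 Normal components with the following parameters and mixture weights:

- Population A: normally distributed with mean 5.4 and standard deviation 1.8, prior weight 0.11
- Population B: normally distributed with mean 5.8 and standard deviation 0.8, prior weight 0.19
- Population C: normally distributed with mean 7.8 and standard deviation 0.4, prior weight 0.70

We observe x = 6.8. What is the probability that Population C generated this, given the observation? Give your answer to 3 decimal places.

0.333

Posterior ∝ prior × likelihood, so P(k | x) ∝ π_k f_k(x); normalise over all components.
Evaluate each component's likelihood at the observed value:
  f_A = 0.163786
  f_B = 0.228311
  f_C = 0.0438208
Unnormalised posteriors:
  π_A·f_A = 0.11 × 0.163786 = 0.0180165
  π_B·f_B = 0.19 × 0.228311 = 0.0433792
  π_C·f_C = 0.70 × 0.0438208 = 0.0306745
Marginal: 0.0180165 + 0.0433792 + 0.0306745 = 0.0920701
P(Population C | 6.8) = 0.0306745 / 0.0920701 ≈ 0.333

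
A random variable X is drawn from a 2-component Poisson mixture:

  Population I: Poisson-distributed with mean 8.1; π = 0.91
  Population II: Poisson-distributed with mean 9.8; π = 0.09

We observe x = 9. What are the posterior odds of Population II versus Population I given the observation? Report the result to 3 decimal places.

0.100

The posterior odds equal the prior odds times the likelihood ratio: (P(Z=i)/P(Z=j))·(f_i(x)/f_j(x)).
Component likelihoods at x = 9:
  f_I = 0.12555
  f_II = 0.127405
Odds = (0.09/0.91) × (0.127405/0.12555) = 0.0989011 × 1.01477 ≈ 0.100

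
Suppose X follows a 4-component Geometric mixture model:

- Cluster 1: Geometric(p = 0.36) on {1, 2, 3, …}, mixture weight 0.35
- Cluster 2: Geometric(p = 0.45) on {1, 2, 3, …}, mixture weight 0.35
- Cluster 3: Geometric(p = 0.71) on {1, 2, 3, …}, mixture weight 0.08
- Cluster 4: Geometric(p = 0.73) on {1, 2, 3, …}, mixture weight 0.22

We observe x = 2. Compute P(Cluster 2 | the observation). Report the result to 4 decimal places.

By Bayes' theorem, P(k | x) = P(Z=k) f_k(x) / Σ_j P(Z=j) f_j(x).
Component likelihoods at x = 2:
  p_1 = 0.36·(1−0.36)^1 = 0.36·0.64 = 0.2304
  p_2 = 0.45·(1−0.45)^1 = 0.45·0.55 = 0.2475
  p_3 = 0.71·(1−0.71)^1 = 0.71·0.29 = 0.2059
  p_4 = 0.73·(1−0.73)^1 = 0.73·0.27 = 0.1971
Multiply by the mixture weights:
  P(Z=1)·p_1 = 0.35 × 0.2304 = 0.08064
  P(Z=2)·p_2 = 0.35 × 0.2475 = 0.086625
  P(Z=3)·p_3 = 0.08 × 0.2059 = 0.016472
  P(Z=4)·p_4 = 0.22 × 0.1971 = 0.043362
Evidence: 0.08064 + 0.086625 + 0.016472 + 0.043362 = 0.227099
Responsibility of Cluster 2: 0.086625 / 0.227099 ≈ 0.3814

0.3814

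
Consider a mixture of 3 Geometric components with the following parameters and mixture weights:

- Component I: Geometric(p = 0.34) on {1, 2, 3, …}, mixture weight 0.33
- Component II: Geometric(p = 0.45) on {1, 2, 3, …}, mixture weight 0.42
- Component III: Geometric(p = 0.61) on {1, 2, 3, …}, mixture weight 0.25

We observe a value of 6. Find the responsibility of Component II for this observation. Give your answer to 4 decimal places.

0.3814

The responsibility of component k is w_k f_k(x) divided by Σ_j w_j f_j(x).
Component likelihoods at x = 6:
  f_I = 0.0425793
  f_II = 0.0226478
  f_III = 0.00550368
Unnormalised posteriors:
  w_I·f_I = 0.33 × 0.0425793 = 0.0140512
  w_II·f_II = 0.42 × 0.0226478 = 0.00951207
  w_III·f_III = 0.25 × 0.00550368 = 0.00137592
Sum: 0.0140512 + 0.00951207 + 0.00137592 = 0.0249392
So the posterior for Component II is 0.00951207 / 0.0249392 ≈ 0.3814.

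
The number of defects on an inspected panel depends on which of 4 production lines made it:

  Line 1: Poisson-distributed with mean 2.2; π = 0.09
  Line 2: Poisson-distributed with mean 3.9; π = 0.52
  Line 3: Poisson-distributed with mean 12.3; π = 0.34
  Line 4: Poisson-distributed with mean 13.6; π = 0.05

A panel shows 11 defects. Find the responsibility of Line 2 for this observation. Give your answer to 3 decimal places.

0.019

Apply Bayes' rule: the posterior for each component is proportional to its prior times its likelihood at x.
Poisson probabilities:
  f_1 = 1.62198e-05
  f_2 = 0.00160993
  f_3 = 0.111168
  f_4 = 0.0914887
Unnormalised posteriors:
  w_1·f_1 = 0.09 × 1.62198e-05 = 1.45978e-06
  w_2·f_2 = 0.52 × 0.00160993 = 0.000837163
  w_3·f_3 = 0.34 × 0.111168 = 0.037797
  w_4·f_4 = 0.05 × 0.0914887 = 0.00457443
Marginal: 1.45978e-06 + 0.000837163 + 0.037797 + 0.00457443 = 0.0432101
P(Line 2 | x) = 0.000837163 / 0.0432101 ≈ 0.019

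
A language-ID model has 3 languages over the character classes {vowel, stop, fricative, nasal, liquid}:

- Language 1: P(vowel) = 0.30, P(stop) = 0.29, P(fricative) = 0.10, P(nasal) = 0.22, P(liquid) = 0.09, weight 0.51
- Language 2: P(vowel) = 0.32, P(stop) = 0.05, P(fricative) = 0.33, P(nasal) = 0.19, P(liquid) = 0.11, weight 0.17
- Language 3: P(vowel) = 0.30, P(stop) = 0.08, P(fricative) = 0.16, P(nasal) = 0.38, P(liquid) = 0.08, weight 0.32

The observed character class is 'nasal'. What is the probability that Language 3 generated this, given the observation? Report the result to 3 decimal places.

By Bayes' theorem, P(k | x) = P(Z=k) f_k(x) / Σ_j P(Z=j) f_j(x).
Categorical probabilities:
  p_1 = P(nasal | comp) = 0.22
  p_2 = P(nasal | comp) = 0.19
  p_3 = P(nasal | comp) = 0.38
Multiply by the mixture weights:
  P(Z=1)·p_1 = 0.51 × 0.22 = 0.1122
  P(Z=2)·p_2 = 0.17 × 0.19 = 0.0323
  P(Z=3)·p_3 = 0.32 × 0.38 = 0.1216
Marginal: 0.1122 + 0.0323 + 0.1216 = 0.2661
P(Language 3 | x) = 0.1216 / 0.2661 ≈ 0.457

0.457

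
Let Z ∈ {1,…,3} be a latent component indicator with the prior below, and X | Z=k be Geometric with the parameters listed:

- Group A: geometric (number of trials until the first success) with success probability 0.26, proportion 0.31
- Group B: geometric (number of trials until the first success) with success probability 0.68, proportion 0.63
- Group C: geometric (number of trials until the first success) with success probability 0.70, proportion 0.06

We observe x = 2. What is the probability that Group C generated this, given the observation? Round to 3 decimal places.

0.060

By Bayes' theorem, P(k | x) = π_k f_k(x) / Σ_j π_j f_j(x).
Geometric probabilities:
  p_A = 0.1924
  p_B = 0.2176
  p_C = 0.21
Unnormalised posteriors:
  π_A·p_A = 0.31 × 0.1924 = 0.059644
  π_B·p_B = 0.63 × 0.2176 = 0.137088
  π_C·p_C = 0.06 × 0.21 = 0.0126
Denominator: 0.059644 + 0.137088 + 0.0126 = 0.209332
P(Group C | data) ≈ 0.060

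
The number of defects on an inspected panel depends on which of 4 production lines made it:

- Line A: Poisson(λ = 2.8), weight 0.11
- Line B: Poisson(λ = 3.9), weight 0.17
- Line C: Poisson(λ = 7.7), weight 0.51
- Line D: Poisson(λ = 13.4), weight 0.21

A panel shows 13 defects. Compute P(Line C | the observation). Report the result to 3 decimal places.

0.351

Posterior ∝ prior × likelihood, so P(k | x) ∝ π_k f_k(x); normalise over all components.
Component likelihoods at x = 13 defects:
  p_A = 6.34965e-06
  p_B = 0.000156968
  p_C = 0.0243238
  p_D = 0.109279
Prior × likelihood for each component:
  π_A·p_A = 0.11 × 6.34965e-06 = 6.98461e-07
  π_B·p_B = 0.17 × 0.000156968 = 2.66846e-05
  π_C·p_C = 0.51 × 0.0243238 = 0.0124051
  π_D·p_D = 0.21 × 0.109279 = 0.0229486
Evidence: 6.98461e-07 + 2.66846e-05 + 0.0124051 + 0.0229486 = 0.0353811
Responsibility of Line C: 0.0124051 / 0.0353811 ≈ 0.351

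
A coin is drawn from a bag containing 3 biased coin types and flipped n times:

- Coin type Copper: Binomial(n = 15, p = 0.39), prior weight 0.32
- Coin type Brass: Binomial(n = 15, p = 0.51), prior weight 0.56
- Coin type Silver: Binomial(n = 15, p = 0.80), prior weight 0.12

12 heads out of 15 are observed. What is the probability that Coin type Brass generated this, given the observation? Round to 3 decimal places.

0.234

P(component k | x) = w_k·f_k(x) / marginal(x), where marginal(x) = Σ_j w_j·f_j(x).
Component likelihoods at x = 12 heads out of 15:
  p_Copper = 0.00127872
  p_Brass = 0.0165746
  p_Silver = 0.250139
Multiply by the mixture weights:
  w_Copper·p_Copper = 0.32 × 0.00127872 = 0.000409191
  w_Brass·p_Brass = 0.56 × 0.0165746 = 0.00928175
  w_Silver·p_Silver = 0.12 × 0.250139 = 0.0300167
Marginal: 0.000409191 + 0.00928175 + 0.0300167 = 0.0397076
Responsibility of Coin type Brass: 0.00928175 / 0.0397076 ≈ 0.234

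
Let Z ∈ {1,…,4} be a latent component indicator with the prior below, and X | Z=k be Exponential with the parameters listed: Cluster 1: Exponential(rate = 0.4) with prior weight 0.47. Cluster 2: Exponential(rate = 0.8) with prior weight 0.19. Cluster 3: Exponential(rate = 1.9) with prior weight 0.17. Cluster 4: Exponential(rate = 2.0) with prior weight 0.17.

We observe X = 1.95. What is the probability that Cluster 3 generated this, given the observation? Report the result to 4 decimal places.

0.0598

The responsibility of component k is π_k f_k(x) divided by Σ_j π_j f_j(x).
Evaluate each component's likelihood at the observed value:
  L_1 = 0.4·e^(−0.4·1.95) = 0.4·e^(−0.7800) = 0.183362
  L_2 = 0.8·e^(−0.8·1.95) = 0.8·e^(−1.5600) = 0.168109
  L_3 = 1.9·e^(−1.9·1.95) = 1.9·e^(−3.7050) = 0.0467404
  L_4 = 2.0·e^(−2.0·1.95) = 2.0·e^(−3.9000) = 0.0404838
Unnormalised posteriors:
  π_1·L_1 = 0.47 × 0.183362 = 0.0861803
  π_2·L_2 = 0.19 × 0.168109 = 0.0319407
  π_3·L_3 = 0.17 × 0.0467404 = 0.00794587
  π_4·L_4 = 0.17 × 0.0404838 = 0.00688225
Sum: 0.0861803 + 0.0319407 + 0.00794587 + 0.00688225 = 0.132949
P(Cluster 3 | data) = 0.00794587 / 0.132949 ≈ 0.0598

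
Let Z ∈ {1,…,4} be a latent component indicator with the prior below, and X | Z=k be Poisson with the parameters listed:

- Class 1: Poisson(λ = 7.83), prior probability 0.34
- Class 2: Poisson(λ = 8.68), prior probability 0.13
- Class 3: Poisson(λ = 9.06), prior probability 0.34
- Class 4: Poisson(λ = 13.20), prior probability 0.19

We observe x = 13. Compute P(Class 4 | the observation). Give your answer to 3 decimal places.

Apply Bayes' rule: the posterior for each component is proportional to its prior times its likelihood at x.
Component likelihoods at x = 13:
  L_1 = e^(−7.83)·7.83^13/13! = 0.026552
  L_2 = e^(−8.68)·8.68^13/13! = 0.0433311
  L_3 = e^(−9.06)·9.06^13/13! = 0.0517223
  L_4 = e^(−13.20)·13.20^13/13! = 0.109773
Weight by the priors:
  π_1·L_1 = 0.34 × 0.026552 = 0.00902767
  π_2·L_2 = 0.13 × 0.0433311 = 0.00563305
  π_3·L_3 = 0.34 × 0.0517223 = 0.0175856
  π_4·L_4 = 0.19 × 0.109773 = 0.0208568
Evidence: 0.00902767 + 0.00563305 + 0.0175856 + 0.0208568 = 0.0531031
P(Class 4 | 13) = 0.0208568 / 0.0531031 ≈ 0.393

0.393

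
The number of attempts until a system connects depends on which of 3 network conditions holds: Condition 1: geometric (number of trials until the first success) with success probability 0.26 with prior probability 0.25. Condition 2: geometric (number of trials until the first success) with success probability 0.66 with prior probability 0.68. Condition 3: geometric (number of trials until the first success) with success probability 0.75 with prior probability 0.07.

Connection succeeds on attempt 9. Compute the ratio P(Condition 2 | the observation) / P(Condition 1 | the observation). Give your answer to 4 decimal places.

The posterior odds equal the prior odds times the likelihood ratio: (w_i/w_j)·(f_i(x)/f_j(x)).
Evaluate each component's likelihood at the observed value:
  f_1 = 0.26·(1−0.26)^8 = 0.26·0.0899195 = 0.0233791
  f_2 = 0.66·(1−0.66)^8 = 0.66·0.000178579 = 0.000117862
  f_3 = 0.75·(1−0.75)^8 = 0.75·1.52588e-05 = 1.14441e-05
8.01464e-05 / 0.00584477 ≈ 0.0137

0.0137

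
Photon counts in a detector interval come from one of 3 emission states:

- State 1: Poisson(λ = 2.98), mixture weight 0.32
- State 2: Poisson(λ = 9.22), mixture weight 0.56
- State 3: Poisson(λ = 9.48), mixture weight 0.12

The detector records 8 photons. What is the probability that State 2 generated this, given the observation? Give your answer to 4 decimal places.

Apply Bayes' rule: the posterior for each component is proportional to its prior times its likelihood at x.
Poisson probabilities:
  L_1 = 0.00783451
  L_2 = 0.128272
  L_3 = 0.123548
Unnormalised posteriors:
  P(Z=1)·L_1 = 0.32 × 0.00783451 = 0.00250704
  P(Z=2)·L_2 = 0.56 × 0.128272 = 0.0718323
  P(Z=3)·L_3 = 0.12 × 0.123548 = 0.0148257
Marginal: 0.00250704 + 0.0718323 + 0.0148257 = 0.0891651
P(State 2 | 8 photons) ≈ 0.8056

0.8056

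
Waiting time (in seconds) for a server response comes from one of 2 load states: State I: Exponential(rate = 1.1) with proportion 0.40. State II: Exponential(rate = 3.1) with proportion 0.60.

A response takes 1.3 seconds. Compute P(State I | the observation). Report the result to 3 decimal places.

Posterior ∝ prior × likelihood, so P(k | x) ∝ π_k f_k(x); normalise over all components.
Evaluate each component's likelihood at the observed value:
  L_I = 1.1·e^(−1.1·1.3) = 1.1·e^(−1.4300) = 0.26324
  L_II = 3.1·e^(−3.1·1.3) = 3.1·e^(−4.0300) = 0.0551004
Weight by the priors:
  π_I·L_I = 0.40 × 0.26324 = 0.105296
  π_II·L_II = 0.60 × 0.0551004 = 0.0330603
Denominator: 0.105296 + 0.0330603 = 0.138356
So the posterior for State I is 0.105296 / 0.138356 ≈ 0.761.

0.761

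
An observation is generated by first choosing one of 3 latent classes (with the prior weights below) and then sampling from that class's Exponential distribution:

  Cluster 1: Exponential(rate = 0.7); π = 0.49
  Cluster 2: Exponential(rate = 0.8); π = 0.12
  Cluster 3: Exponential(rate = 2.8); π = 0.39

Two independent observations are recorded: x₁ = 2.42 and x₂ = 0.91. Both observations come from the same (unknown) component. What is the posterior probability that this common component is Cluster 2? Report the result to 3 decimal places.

P(component k | x) = w_k·f_k(x) / marginal(x), where marginal(x) = Σ_j w_j·f_j(x).
Since both observations come from the same component, the likelihood for component k is f_k(x₁)·f_k(x₂).
  L_1 = [0.7·e^(−0.7·2.42) = 0.7·e^(−1.6940) = 0.128648] × [0.370214] = 0.0476273
  L_2 = [0.8·e^(−0.8·2.42) = 0.8·e^(−1.9360) = 0.115424] × [0.386299] = 0.0445882
  L_3 = [2.8·e^(−2.8·2.42) = 2.8·e^(−6.7760) = 0.00319432] × [0.219066] = 0.000699768
Multiply by the mixture weights:
  w_1·L_1 = 0.49 × 0.0476273 = 0.0233374
  w_2·L_2 = 0.12 × 0.0445882 = 0.00535058
  w_3·L_3 = 0.39 × 0.000699768 = 0.00027291
Marginal: 0.0233374 + 0.00535058 + 0.00027291 = 0.0289608
Responsibility of Cluster 2: 0.00535058 / 0.0289608 ≈ 0.185

0.185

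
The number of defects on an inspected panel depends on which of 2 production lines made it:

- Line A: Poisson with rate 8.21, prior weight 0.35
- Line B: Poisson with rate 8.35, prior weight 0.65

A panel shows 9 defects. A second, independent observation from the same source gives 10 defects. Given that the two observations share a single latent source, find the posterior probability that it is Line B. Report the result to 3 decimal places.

P(component k | x) = π_k·f_k(x) / marginal(x), where marginal(x) = Σ_j π_j·f_j(x).
Since both observations come from the same component, the likelihood for component k is f_k(x₁)·f_k(x₂).
  p_A = [0.126989] × [0.104258] = 0.0132397
  p_B = [0.128545] × [0.107335] = 0.0137975
Unnormalised posteriors:
  π_A·p_A = 0.35 × 0.0132397 = 0.0046339
  π_B·p_B = 0.65 × 0.0137975 = 0.00896835
Sum: 0.0046339 + 0.00896835 = 0.0136022
P(Line B | x₁,x₂) ≈ 0.659

0.659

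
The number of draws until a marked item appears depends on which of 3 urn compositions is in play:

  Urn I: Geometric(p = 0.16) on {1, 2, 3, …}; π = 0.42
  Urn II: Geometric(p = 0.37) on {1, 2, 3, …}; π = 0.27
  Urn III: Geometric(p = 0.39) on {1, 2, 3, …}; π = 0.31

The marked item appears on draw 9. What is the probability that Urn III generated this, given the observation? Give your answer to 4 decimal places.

0.1080

P(component k | x) = π_k·f_k(x) / marginal(x), where marginal(x) = Σ_j π_j·f_j(x).
Evaluate each component's likelihood at the observed value:
  p_I = 0.0396601
  p_II = 0.00918176
  p_III = 0.00747659
Weight by the priors:
  π_I·p_I = 0.42 × 0.0396601 = 0.0166573
  π_II·p_II = 0.27 × 0.00918176 = 0.00247908
  π_III·p_III = 0.31 × 0.00747659 = 0.00231774
Normaliser: 0.0166573 + 0.00247908 + 0.00231774 = 0.0214541
Responsibility of Urn III: 0.00231774 / 0.0214541 ≈ 0.1080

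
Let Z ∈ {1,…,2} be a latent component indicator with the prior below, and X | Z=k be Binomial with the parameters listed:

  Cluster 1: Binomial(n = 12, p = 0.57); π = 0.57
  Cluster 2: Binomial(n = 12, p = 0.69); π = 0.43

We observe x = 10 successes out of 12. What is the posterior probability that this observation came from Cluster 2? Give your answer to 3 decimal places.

0.726

The responsibility of component k is w_k f_k(x) divided by Σ_j w_j f_j(x).
Binomial probabilities:
  p_1 = C(12,10)·0.57^10·0.43^2 = 66·0.00362033·0.1849 = 0.0441804
  p_2 = C(12,10)·0.69^10·0.31^2 = 66·0.0244619·0.0961 = 0.155152
Multiply by the mixture weights:
  w_1·p_1 = 0.57 × 0.0441804 = 0.0251828
  w_2·p_2 = 0.43 × 0.155152 = 0.0667155
Evidence: 0.0251828 + 0.0667155 = 0.0918983
P(Cluster 2 | 10 successes out of 12) ≈ 0.726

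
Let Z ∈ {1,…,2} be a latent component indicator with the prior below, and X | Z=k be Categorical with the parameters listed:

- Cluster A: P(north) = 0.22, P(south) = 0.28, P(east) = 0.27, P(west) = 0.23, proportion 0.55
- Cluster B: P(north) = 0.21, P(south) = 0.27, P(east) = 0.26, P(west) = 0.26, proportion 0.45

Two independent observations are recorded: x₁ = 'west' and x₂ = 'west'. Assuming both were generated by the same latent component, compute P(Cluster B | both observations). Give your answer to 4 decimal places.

By Bayes' theorem, P(k | x) = π_k f_k(x) / Σ_j π_j f_j(x).
Since both observations come from the same component, the likelihood for component k is f_k(x₁)·f_k(x₂).
  p_A = [P(west | comp) = 0.23] × [0.23] = 0.0529
  p_B = [P(west | comp) = 0.26] × [0.26] = 0.0676
Weight by the priors:
  π_A·p_A = 0.55 × 0.0529 = 0.029095
  π_B·p_B = 0.45 × 0.0676 = 0.03042
Marginal: 0.029095 + 0.03042 = 0.059515
So the posterior for Cluster B is 0.03042 / 0.059515 ≈ 0.5111.

0.5111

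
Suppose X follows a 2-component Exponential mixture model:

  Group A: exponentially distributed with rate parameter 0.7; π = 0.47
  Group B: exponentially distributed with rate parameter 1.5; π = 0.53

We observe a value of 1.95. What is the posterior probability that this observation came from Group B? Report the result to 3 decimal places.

By Bayes' theorem, P(k | x) = π_k f_k(x) / Σ_j π_j f_j(x).
Component likelihoods at x = 1.95:
  f_A = 0.7·e^(−0.7·1.95) = 0.7·e^(−1.3650) = 0.178766
  f_B = 1.5·e^(−1.5·1.95) = 1.5·e^(−2.9250) = 0.080497
Weight by the priors:
  π_A·f_A = 0.47 × 0.178766 = 0.0840202
  π_B·f_B = 0.53 × 0.080497 = 0.0426634
Sum: 0.0840202 + 0.0426634 = 0.126684
P(Group B | data) = 0.0426634 / 0.126684 ≈ 0.337

0.337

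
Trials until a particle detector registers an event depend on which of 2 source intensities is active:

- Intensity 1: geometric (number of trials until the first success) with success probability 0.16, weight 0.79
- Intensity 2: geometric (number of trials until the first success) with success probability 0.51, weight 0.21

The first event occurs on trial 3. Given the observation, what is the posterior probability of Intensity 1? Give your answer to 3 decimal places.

The responsibility of component k is P(Z=k) f_k(x) divided by Σ_j P(Z=j) f_j(x).
Evaluate each component's likelihood at the observed value:
  f_1 = 0.112896
  f_2 = 0.122451
Unnormalised posteriors:
  P(Z=1)·f_1 = 0.79 × 0.112896 = 0.0891878
  P(Z=2)·f_2 = 0.21 × 0.122451 = 0.0257147
Sum: 0.0891878 + 0.0257147 = 0.114903
P(Intensity 1 | data) ≈ 0.776

0.776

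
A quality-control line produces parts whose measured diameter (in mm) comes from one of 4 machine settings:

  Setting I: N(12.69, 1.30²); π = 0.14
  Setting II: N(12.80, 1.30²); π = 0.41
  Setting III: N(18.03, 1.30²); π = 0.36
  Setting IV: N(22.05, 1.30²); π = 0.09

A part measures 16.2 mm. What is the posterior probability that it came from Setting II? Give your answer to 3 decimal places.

0.089

By Bayes' theorem, P(k | x) = π_k f_k(x) / Σ_j π_j f_j(x).
Component likelihoods at x = 16.2 mm:
  f_I = 0.0080161
  f_II = 0.0100376
  f_III = 0.113938
  f_IV = 1.22952e-05
Prior × likelihood for each component:
  π_I·f_I = 0.14 × 0.0080161 = 0.00112225
  π_II·f_II = 0.41 × 0.0100376 = 0.0041154
  π_III·f_III = 0.36 × 0.113938 = 0.0410176
  π_IV·f_IV = 0.09 × 1.22952e-05 = 1.10657e-06
Evidence: 0.00112225 + 0.0041154 + 0.0410176 + 1.10657e-06 = 0.0462564
P(Setting II | x) ≈ 0.089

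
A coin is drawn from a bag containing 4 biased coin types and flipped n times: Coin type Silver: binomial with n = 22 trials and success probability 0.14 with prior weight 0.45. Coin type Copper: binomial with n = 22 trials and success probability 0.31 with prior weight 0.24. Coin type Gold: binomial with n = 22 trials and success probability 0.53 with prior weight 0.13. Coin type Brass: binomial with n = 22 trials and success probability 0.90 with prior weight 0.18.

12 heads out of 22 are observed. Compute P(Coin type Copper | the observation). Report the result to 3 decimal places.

0.121

Apply Bayes' rule: the posterior for each component is proportional to its prior times its likelihood at x.
Evaluate each component's likelihood at the observed value:
  f_Silver = C(22,12)·0.14^12·0.86^10 = 646646·5.66939e-11·0.221302 = 8.11311e-06
  f_Copper = C(22,12)·0.31^12·0.69^10 = 646646·7.87663e-07·0.0244619 = 0.0124594
  f_Gold = C(22,12)·0.53^12·0.47^10 = 646646·0.000491259·0.000525991 = 0.167092
  f_Brass = C(22,12)·0.90^12·0.10^10 = 646646·0.28243·1e-10 = 1.82632e-05
Weight by the priors:
  P(Z=Silver)·f_Silver = 0.45 × 8.11311e-06 = 3.6509e-06
  P(Z=Copper)·f_Copper = 0.24 × 0.0124594 = 0.00299026
  P(Z=Gold)·f_Gold = 0.13 × 0.167092 = 0.021722
  P(Z=Brass)·f_Brass = 0.18 × 1.82632e-05 = 3.28737e-06
Denominator: 3.6509e-06 + 0.00299026 + 0.021722 + 3.28737e-06 = 0.0247192
P(Coin type Copper | the observation) = 0.00299026 / 0.0247192 ≈ 0.121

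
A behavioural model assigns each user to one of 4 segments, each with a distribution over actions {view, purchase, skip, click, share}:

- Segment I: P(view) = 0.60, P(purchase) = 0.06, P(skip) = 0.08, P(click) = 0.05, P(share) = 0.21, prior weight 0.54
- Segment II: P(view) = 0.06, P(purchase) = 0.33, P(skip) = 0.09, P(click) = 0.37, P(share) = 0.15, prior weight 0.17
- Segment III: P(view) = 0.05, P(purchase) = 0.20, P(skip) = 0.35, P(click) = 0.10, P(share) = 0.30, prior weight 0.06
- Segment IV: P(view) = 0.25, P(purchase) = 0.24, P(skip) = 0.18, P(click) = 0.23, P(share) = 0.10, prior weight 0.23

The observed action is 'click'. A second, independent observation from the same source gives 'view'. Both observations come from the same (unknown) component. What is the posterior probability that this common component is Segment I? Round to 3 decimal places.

The responsibility of component k is π_k f_k(x) divided by Σ_j π_j f_j(x).
Since both observations come from the same component, the likelihood for component k is f_k(x₁)·f_k(x₂).
  f_I = [P(click | comp) = 0.05] × [0.6] = 0.03
  f_II = [P(click | comp) = 0.37] × [0.06] = 0.0222
  f_III = [P(click | comp) = 0.10] × [0.05] = 0.005
  f_IV = [P(click | comp) = 0.23] × [0.25] = 0.0575
Weight by the priors:
  π_I·f_I = 0.54 × 0.03 = 0.0162
  π_II·f_II = 0.17 × 0.0222 = 0.003774
  π_III·f_III = 0.06 × 0.005 = 0.0003
  π_IV·f_IV = 0.23 × 0.0575 = 0.013225
Normaliser: 0.0162 + 0.003774 + 0.0003 + 0.013225 = 0.033499
So the posterior for Segment I is 0.0162 / 0.033499 ≈ 0.484.

0.484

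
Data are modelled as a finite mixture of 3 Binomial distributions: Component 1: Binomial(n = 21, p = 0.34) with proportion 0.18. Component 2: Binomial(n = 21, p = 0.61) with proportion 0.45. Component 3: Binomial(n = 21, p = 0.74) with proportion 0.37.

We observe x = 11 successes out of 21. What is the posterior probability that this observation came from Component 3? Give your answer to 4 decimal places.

0.0960

P(component k | x) = π_k·f_k(x) / marginal(x), where marginal(x) = Σ_j π_j·f_j(x).
Binomial probabilities:
  f_1 = C(21,11)·0.34^11·0.66^10 = 352716·7.01888e-06·0.0156834 = 0.0388269
  f_2 = C(21,11)·0.61^11·0.39^10 = 352716·0.00435139·8.14041e-05 = 0.124939
  f_3 = C(21,11)·0.74^11·0.26^10 = 352716·0.0364375·1.41167e-06 = 0.0181429
Multiply by the mixture weights:
  π_1·f_1 = 0.18 × 0.0388269 = 0.00698884
  π_2·f_2 = 0.45 × 0.124939 = 0.0562227
  π_3·f_3 = 0.37 × 0.0181429 = 0.00671289
Evidence: 0.00698884 + 0.0562227 + 0.00671289 = 0.0699245
Responsibility of Component 3: 0.00671289 / 0.0699245 ≈ 0.0960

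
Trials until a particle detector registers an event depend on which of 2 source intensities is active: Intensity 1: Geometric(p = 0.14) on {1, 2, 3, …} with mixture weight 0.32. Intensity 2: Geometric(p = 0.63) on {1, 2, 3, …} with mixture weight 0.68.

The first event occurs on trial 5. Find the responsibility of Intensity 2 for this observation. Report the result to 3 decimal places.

0.247

Posterior ∝ prior × likelihood, so P(k | x) ∝ w_k f_k(x); normalise over all components.
Component likelihoods at x = 5:
  p_1 = 0.14·(1−0.14)^4 = 0.14·0.547008 = 0.0765811
  p_2 = 0.63·(1−0.63)^4 = 0.63·0.0187416 = 0.0118072
Prior × likelihood for each component:
  w_1·p_1 = 0.32 × 0.0765811 = 0.024506
  w_2·p_2 = 0.68 × 0.0118072 = 0.00802891
Normaliser: 0.024506 + 0.00802891 = 0.0325349
So the posterior for Intensity 2 is 0.00802891 / 0.0325349 ≈ 0.247.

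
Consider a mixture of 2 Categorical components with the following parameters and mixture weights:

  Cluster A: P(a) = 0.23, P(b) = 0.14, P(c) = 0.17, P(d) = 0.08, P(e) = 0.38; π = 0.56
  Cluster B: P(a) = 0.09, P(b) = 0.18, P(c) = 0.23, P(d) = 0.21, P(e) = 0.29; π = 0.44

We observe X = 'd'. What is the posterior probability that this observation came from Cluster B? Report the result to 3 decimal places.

0.673

Apply Bayes' rule: the posterior for each component is proportional to its prior times its likelihood at x.
Evaluate each component's likelihood at the observed value:
  p_A = 0.08
  p_B = 0.21
Multiply by the mixture weights:
  w_A·p_A = 0.56 × 0.08 = 0.0448
  w_B·p_B = 0.44 × 0.21 = 0.0924
Marginal: 0.0448 + 0.0924 = 0.1372
P(Cluster B | 'd') ≈ 0.673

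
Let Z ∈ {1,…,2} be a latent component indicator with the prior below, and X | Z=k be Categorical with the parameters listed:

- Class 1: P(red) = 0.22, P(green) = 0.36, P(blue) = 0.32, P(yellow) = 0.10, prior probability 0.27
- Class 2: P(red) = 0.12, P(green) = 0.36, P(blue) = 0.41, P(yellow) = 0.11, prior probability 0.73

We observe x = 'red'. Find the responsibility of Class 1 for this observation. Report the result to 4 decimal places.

0.4041

The responsibility of component k is π_k f_k(x) divided by Σ_j π_j f_j(x).
Component likelihoods at x = 'red':
  p_1 = 0.22
  p_2 = 0.12
Unnormalised posteriors:
  π_1·p_1 = 0.27 × 0.22 = 0.0594
  π_2·p_2 = 0.73 × 0.12 = 0.0876
Denominator: 0.0594 + 0.0876 = 0.147
Responsibility of Class 1: 0.0594 / 0.147 ≈ 0.4041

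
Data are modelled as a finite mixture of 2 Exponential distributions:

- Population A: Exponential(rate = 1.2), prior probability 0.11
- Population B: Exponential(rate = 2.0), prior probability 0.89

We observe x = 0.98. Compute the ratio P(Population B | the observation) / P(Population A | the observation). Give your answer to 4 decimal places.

The posterior odds equal the prior odds times the likelihood ratio: (w_i/w_j)·(f_i(x)/f_j(x)).
Component likelihoods at x = 0.98:
  f_A = 0.370212
  f_B = 0.281717
0.250728 / 0.0407234 ≈ 6.1569

6.1569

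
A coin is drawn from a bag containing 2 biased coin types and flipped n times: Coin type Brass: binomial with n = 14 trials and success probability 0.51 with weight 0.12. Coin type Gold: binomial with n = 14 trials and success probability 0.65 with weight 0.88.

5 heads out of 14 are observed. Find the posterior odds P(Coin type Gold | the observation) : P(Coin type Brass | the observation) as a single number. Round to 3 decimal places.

1.194

Only the two components matter; the odds are (π_i f_i(x)) / (π_j f_j(x)).
Binomial probabilities:
  p_Brass = 0.112481
  p_Gold = 0.0183081
0.0161111 / 0.0134977 ≈ 1.194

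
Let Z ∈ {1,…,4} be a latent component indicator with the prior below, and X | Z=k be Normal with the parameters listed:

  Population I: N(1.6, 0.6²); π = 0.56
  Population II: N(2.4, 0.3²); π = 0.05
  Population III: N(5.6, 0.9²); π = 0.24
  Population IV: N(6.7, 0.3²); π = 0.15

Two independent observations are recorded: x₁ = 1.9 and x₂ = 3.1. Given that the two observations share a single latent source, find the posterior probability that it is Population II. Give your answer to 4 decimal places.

Posterior ∝ prior × likelihood, so P(k | x) ∝ π_k f_k(x); normalise over all components.
Since both observations come from the same component, the likelihood for component k is f_k(x₁)·f_k(x₂).
  f_I = [(1/(0.6·√(2π)))·exp(−(1.9−1.6)²/(2·0.6²)) = 0.664904·exp(-0.12500) = 0.586776] × [0.0292138] = 0.017142
  f_II = [(1/(0.3·√(2π)))·exp(−(1.9−2.4)²/(2·0.3²)) = 1.329808·exp(-1.38889) = 0.33159] × [0.0874063] = 0.0289831
  f_III = [(1/(0.9·√(2π)))·exp(−(1.9−5.6)²/(2·0.9²)) = 0.443269·exp(-8.45062) = 9.4757e-05] × [0.00935726] = 8.86666e-07
  f_IV = [(1/(0.3·√(2π)))·exp(−(1.9−6.7)²/(2·0.3²)) = 1.329808·exp(-128.00000) = 3.42054e-56] × [7.15461e-32] = 2.44727e-87
Weight by the priors:
  π_I·f_I = 0.56 × 0.017142 = 0.0095995
  π_II·f_II = 0.05 × 0.0289831 = 0.00144915
  π_III·f_III = 0.24 × 8.86666e-07 = 2.128e-07
  π_IV·f_IV = 0.15 × 2.44727e-87 = 3.6709e-88
Normaliser: 0.0095995 + 0.00144915 + 2.128e-07 + 3.6709e-88 = 0.0110489
So the posterior for Population II is 0.00144915 / 0.0110489 ≈ 0.1312.

0.1312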